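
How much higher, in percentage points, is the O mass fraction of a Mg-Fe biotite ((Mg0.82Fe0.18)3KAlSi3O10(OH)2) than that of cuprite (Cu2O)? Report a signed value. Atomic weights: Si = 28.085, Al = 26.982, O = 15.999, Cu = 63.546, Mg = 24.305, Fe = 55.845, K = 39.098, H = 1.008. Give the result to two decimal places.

33.03 percentage points

O in (Mg0.82Fe0.18)3KAlSi3O10(OH)2: molar mass 434.286 g/mol; 12×15.999 = 191.988 g → 44.21 wt%.
O in Cu2O: molar mass 143.091 g/mol; 1×15.999 = 15.999 g → 11.18 wt%.
Difference = 44.21 − 11.18 = 33.03 percentage points.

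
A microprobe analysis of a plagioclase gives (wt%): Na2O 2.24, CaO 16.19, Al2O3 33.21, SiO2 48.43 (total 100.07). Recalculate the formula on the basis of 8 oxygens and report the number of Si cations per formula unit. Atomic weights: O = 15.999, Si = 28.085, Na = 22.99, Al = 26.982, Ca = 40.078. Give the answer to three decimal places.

2.213 Si apfu

2.24 wt% Na2O ÷ 61.979 g/mol = 0.03614 mol, giving 0.07228 Na and 0.03614 O.
16.19 wt% CaO ÷ 56.077 g/mol = 0.28871 mol, giving 0.28871 Ca and 0.28871 O.
33.21 wt% Al2O3 ÷ 101.961 g/mol = 0.32571 mol, giving 0.65142 Al and 0.97713 O.
48.43 wt% SiO2 ÷ 60.083 g/mol = 0.80605 mol, giving 0.80605 Si and 1.61210 O.
Oxygen sums to 2.91408; scaling by 8/2.91408 = 2.74529 puts the formula on 8 O.
Si: 0.80605 × 2.74529 = 2.213 atoms per formula unit.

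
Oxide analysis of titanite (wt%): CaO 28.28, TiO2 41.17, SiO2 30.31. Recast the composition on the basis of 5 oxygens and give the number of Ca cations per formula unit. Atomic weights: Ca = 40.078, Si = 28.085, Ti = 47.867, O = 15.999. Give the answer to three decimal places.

0.991 Ca apfu

CaO (M=56.077): mol = 0.50431; Ca = 0.50431, O = 0.50431.
TiO2 (M=79.865): mol = 0.51549; Ti = 0.51549, O = 1.03098.
SiO2 (M=60.083): mol = 0.50447; Si = 0.50447, O = 1.00894.
ΣO = 2.54423; factor = 5/ΣO = 1.96523.
Ca apfu = 0.50431 × 1.96523 = 0.991.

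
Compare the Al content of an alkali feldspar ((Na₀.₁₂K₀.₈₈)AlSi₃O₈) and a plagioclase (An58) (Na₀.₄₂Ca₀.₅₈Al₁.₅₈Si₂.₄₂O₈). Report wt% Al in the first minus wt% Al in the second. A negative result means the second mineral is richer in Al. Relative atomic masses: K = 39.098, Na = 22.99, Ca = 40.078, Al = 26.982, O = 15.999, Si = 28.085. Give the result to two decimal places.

First mineral: 26.982 g Al in 276.394 g formula = 9.76 wt% Al.
Second mineral: 42.632 g Al in 271.490 g formula = 15.70 wt% Al.
9.76% − 15.70% gives a difference of -5.94 percentage points.

-5.94 percentage points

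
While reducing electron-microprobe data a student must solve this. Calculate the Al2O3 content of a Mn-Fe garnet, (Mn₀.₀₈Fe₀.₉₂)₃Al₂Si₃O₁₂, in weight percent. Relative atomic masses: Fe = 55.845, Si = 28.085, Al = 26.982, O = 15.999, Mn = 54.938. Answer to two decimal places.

20.49 wt%

Molar mass of (Mn₀.₀₈Fe₀.₉₂)₃Al₂Si₃O₁₂ = 0.24·54.938 + 2.76·55.845 + 2·26.982 + 3·28.085 + 12·15.999 = 497.524 g/mol.
Each formula unit contains 2 Al, equivalent to 2/2 = 1.0000 mol Al2O3.
M(Al2O3) = 2×26.982 + 3×15.999 = 101.961 g/mol.
Mass of Al2O3 per formula unit = 1.0000 × 101.961 = 101.961 g.
Al2O3 wt% = 101.961 / 497.524 × 100 = 20.49%.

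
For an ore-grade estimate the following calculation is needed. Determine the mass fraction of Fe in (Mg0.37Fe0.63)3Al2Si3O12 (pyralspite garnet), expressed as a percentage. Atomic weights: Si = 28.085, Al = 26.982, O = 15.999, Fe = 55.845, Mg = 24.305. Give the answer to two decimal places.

22.81 wt%

M((Mg0.37Fe0.63)3Al2Si3O12) = 462.733 g/mol.
Fe contributes 1.89 × 55.845 = 105.547 g per mole.
105.547/462.733 = 0.2281 → 22.81%.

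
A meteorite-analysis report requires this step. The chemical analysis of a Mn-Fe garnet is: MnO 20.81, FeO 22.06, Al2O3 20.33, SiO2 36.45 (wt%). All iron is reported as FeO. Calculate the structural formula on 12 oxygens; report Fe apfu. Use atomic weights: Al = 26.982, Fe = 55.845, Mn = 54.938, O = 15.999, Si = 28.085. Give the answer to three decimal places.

1.528 Fe apfu

20.81 wt% MnO ÷ 70.937 g/mol = 0.29336 mol, giving 0.29336 Mn and 0.29336 O.
22.06 wt% FeO ÷ 71.844 g/mol = 0.30705 mol, giving 0.30705 Fe and 0.30705 O.
20.33 wt% Al2O3 ÷ 101.961 g/mol = 0.19939 mol, giving 0.39878 Al and 0.59817 O.
36.45 wt% SiO2 ÷ 60.083 g/mol = 0.60666 mol, giving 0.60666 Si and 1.21332 O.
Oxygen sums to 2.41190; scaling by 12/2.41190 = 4.97533 puts the formula on 12 O.
Fe: 0.30705 × 4.97533 = 1.528 atoms per formula unit.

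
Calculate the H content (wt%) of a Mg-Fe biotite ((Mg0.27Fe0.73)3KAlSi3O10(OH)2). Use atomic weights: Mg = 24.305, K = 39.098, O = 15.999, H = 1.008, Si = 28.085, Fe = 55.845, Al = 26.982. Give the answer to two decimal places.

Formula mass = 0.81*24.305 + 2.19*55.845 + 1*39.098 + 1*26.982 + 3*28.085 + 12*15.999 + 2*1.008 = 486.327 g/mol, of which 2.016 g is H.
So H makes up 2.016/486.327 = 0.0041 of the mass, i.e. 0.41%.

0.41 wt%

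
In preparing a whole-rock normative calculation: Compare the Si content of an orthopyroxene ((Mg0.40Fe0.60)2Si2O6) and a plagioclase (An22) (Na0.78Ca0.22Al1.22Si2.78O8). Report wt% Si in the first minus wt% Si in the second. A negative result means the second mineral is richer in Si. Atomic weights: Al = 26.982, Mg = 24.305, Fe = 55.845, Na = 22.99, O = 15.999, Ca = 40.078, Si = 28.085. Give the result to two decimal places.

-5.84 percentage points

First mineral: 56.170 g Si in 238.622 g formula = 23.54 wt% Si.
Second mineral: 78.076 g Si in 265.736 g formula = 29.38 wt% Si.
23.54% − 29.38% gives a difference of -5.84 percentage points.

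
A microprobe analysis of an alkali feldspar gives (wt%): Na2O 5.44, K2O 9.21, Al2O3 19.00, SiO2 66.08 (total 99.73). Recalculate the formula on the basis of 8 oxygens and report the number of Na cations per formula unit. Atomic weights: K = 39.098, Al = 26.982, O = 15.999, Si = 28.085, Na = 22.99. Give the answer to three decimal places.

0.477 Na apfu

5.44 wt% Na2O ÷ 61.979 g/mol = 0.08777 mol, giving 0.17554 Na and 0.08777 O.
9.21 wt% K2O ÷ 94.195 g/mol = 0.09778 mol, giving 0.19556 K and 0.09778 O.
19.00 wt% Al2O3 ÷ 101.961 g/mol = 0.18635 mol, giving 0.37270 Al and 0.55905 O.
66.08 wt% SiO2 ÷ 60.083 g/mol = 1.09981 mol, giving 1.09981 Si and 2.19962 O.
Oxygen sums to 2.94422; scaling by 8/2.94422 = 2.71719 puts the formula on 8 O.
Na: 0.17554 × 2.71719 = 0.477 atoms per formula unit.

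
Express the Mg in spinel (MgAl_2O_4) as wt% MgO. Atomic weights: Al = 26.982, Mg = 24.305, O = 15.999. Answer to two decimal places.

M(MgAl_2O_4) = 142.265 g/mol; M(MgO) = 40.304 g/mol.
Moles MgO per formula unit = 1 Mg ÷ 1 = 1.0000.
MgO fraction = (1.0000 × 40.304) / 142.265 = 40.304/142.265 = 0.2833.

28.33 wt%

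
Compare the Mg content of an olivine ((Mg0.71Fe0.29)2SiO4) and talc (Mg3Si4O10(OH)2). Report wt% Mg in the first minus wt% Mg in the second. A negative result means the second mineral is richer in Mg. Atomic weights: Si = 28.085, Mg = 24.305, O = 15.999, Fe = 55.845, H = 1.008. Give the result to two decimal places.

2.48 percentage points

M((Mg0.71Fe0.29)2SiO4) = 158.984 g/mol, so wt% Mg = 34.513/158.984 × 100 = 21.71%.
M(Mg3Si4O10(OH)2) = 379.259 g/mol, so wt% Mg = 72.915/379.259 × 100 = 19.23%.
21.71 − 19.23 = 2.48 pp.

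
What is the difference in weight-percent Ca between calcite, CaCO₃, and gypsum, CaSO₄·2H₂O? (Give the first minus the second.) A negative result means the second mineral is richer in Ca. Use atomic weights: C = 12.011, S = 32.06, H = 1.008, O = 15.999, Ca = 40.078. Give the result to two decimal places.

Ca in CaCO₃: molar mass 100.086 g/mol; 1×40.078 = 40.078 g → 40.04 wt%.
Ca in CaSO₄·2H₂O: molar mass 172.164 g/mol; 1×40.078 = 40.078 g → 23.28 wt%.
Difference = 40.04 − 23.28 = 16.76 percentage points.

16.76 percentage points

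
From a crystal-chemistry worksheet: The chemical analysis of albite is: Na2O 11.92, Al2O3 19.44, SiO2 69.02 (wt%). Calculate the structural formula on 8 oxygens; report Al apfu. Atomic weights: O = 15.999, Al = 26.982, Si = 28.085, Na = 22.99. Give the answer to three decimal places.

0.996 Al apfu

Na2O: 11.92/61.979 = 0.19232 mol → 0.38464 mol Na, 0.19232 mol O.
Al2O3: 19.44/101.961 = 0.19066 mol → 0.38132 mol Al, 0.57198 mol O.
SiO2: 69.02/60.083 = 1.14874 mol → 1.14874 mol Si, 2.29748 mol O.
Total oxygen = 3.06178 mol. Normalization factor = 8/3.06178 = 2.61286.
Al per 8 O = 0.38132 × 2.61286 = 0.996.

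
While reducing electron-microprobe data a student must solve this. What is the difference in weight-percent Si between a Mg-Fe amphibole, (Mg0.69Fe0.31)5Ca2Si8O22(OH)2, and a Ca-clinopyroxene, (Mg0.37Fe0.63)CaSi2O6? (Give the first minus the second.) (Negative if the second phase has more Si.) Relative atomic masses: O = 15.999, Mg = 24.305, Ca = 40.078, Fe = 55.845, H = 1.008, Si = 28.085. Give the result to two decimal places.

2.33 percentage points

Si in (Mg0.69Fe0.31)5Ca2Si8O22(OH)2: molar mass 861.240 g/mol; 8×28.085 = 224.680 g → 26.09 wt%.
Si in (Mg0.37Fe0.63)CaSi2O6: molar mass 236.417 g/mol; 2×28.085 = 56.170 g → 23.76 wt%.
Difference = 26.09 − 23.76 = 2.33 percentage points.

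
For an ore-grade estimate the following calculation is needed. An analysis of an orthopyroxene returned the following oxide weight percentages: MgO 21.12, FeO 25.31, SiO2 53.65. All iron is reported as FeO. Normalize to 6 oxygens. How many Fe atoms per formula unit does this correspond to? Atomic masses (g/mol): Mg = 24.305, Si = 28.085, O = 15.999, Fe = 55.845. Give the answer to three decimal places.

0.794 Fe apfu

MgO: 21.12/40.304 = 0.52402 mol → 0.52402 mol Mg, 0.52402 mol O.
FeO: 25.31/71.844 = 0.35229 mol → 0.35229 mol Fe, 0.35229 mol O.
SiO2: 53.65/60.083 = 0.89293 mol → 0.89293 mol Si, 1.78586 mol O.
Total oxygen = 2.66217 mol. Normalization factor = 6/2.66217 = 2.25380.
Fe per 6 O = 0.35229 × 2.25380 = 0.794.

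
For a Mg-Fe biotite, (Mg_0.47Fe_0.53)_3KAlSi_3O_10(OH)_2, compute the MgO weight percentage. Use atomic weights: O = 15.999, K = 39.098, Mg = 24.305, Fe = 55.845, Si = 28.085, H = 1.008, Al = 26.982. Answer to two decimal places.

12.16 wt%

M((Mg_0.47Fe_0.53)_3KAlSi_3O_10(OH)_2) = 467.403 g/mol; M(MgO) = 40.304 g/mol.
Moles MgO per formula unit = 1.41 Mg ÷ 1 = 1.4100.
MgO fraction = (1.4100 × 40.304) / 467.403 = 56.829/467.403 = 0.1216.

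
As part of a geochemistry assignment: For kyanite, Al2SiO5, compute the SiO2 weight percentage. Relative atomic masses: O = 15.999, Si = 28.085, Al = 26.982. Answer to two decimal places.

M(Al2SiO5) = 162.044 g/mol; M(SiO2) = 60.083 g/mol.
Moles SiO2 per formula unit = 1 Si ÷ 1 = 1.0000.
SiO2 fraction = (1.0000 × 60.083) / 162.044 = 60.083/162.044 = 0.3708.

37.08 wt%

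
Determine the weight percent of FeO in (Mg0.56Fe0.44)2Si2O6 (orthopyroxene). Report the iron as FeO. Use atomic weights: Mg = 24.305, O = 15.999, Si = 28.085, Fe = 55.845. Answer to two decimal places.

27.67 wt%

Formula mass = 228.529 g/mol.
0.88 Fe → 0.8800 mol FeO per formula unit; M(FeO) = 71.844, so FeO mass = 63.223 g.
63.223/228.529 × 100 = 27.67 wt%.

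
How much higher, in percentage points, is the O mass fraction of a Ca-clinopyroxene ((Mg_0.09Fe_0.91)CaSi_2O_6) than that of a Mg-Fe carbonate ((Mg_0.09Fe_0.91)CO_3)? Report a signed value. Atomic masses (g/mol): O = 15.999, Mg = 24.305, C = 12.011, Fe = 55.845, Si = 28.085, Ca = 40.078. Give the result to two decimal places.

O in (Mg_0.09Fe_0.91)CaSi_2O_6: molar mass 245.248 g/mol; 6×15.999 = 95.994 g → 39.14 wt%.
O in (Mg_0.09Fe_0.91)CO_3: molar mass 113.014 g/mol; 3×15.999 = 47.997 g → 42.47 wt%.
Difference = 39.14 − 42.47 = -3.33 percentage points.

-3.33 percentage points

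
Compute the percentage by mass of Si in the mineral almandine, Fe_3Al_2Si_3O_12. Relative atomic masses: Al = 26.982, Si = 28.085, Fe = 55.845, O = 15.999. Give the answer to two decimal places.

M(Fe_3Al_2Si_3O_12) = 497.742 g/mol.
Si contributes 3 × 28.085 = 84.255 g per mole.
84.255/497.742 = 0.1693 → 16.93%.

16.93 wt%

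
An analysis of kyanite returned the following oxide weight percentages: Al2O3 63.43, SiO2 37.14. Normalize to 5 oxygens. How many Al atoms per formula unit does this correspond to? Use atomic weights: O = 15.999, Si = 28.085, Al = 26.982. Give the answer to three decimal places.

63.43 wt% Al2O3 ÷ 101.961 g/mol = 0.62210 mol, giving 1.24420 Al and 1.86630 O.
37.14 wt% SiO2 ÷ 60.083 g/mol = 0.61814 mol, giving 0.61814 Si and 1.23628 O.
Oxygen sums to 3.10258; scaling by 5/3.10258 = 1.61156 puts the formula on 5 O.
Al: 1.24420 × 1.61156 = 2.005 atoms per formula unit.

2.005 Al apfu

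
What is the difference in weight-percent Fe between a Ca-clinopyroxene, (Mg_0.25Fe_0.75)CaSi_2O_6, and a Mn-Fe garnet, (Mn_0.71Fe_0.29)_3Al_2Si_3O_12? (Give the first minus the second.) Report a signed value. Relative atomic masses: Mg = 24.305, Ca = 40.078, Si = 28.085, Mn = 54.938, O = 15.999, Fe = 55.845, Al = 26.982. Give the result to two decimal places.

7.64 percentage points

M((Mg_0.25Fe_0.75)CaSi_2O_6) = 240.202 g/mol, so wt% Fe = 41.884/240.202 × 100 = 17.44%.
M((Mn_0.71Fe_0.29)_3Al_2Si_3O_12) = 495.810 g/mol, so wt% Fe = 48.585/495.810 × 100 = 9.80%.
17.44 − 9.80 = 7.64 pp.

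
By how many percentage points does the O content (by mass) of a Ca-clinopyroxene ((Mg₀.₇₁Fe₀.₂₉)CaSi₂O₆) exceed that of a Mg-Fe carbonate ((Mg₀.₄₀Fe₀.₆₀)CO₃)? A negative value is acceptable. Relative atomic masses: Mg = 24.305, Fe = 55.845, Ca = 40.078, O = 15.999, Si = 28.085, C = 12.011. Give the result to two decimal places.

First mineral: 95.994 g O in 225.694 g formula = 42.53 wt% O.
Second mineral: 47.997 g O in 103.237 g formula = 46.49 wt% O.
42.53% − 46.49% gives a difference of -3.96 percentage points.

-3.96 percentage points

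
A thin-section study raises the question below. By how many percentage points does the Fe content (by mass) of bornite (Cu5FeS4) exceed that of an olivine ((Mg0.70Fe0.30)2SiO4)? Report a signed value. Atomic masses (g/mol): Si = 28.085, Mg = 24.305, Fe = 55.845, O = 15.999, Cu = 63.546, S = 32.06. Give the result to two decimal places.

-9.86 percentage points

Fe in Cu5FeS4: molar mass 501.815 g/mol; 1×55.845 = 55.845 g → 11.13 wt%.
Fe in (Mg0.70Fe0.30)2SiO4: molar mass 159.615 g/mol; 0.60×55.845 = 33.507 g → 20.99 wt%.
Difference = 11.13 − 20.99 = -9.86 percentage points.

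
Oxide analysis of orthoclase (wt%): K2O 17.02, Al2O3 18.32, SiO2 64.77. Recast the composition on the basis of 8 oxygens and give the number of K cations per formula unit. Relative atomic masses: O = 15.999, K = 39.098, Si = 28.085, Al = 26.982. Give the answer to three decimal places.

1.005 K apfu

K2O (M=94.195): mol = 0.18069; K = 0.36138, O = 0.18069.
Al2O3 (M=101.961): mol = 0.17968; Al = 0.35936, O = 0.53904.
SiO2 (M=60.083): mol = 1.07801; Si = 1.07801, O = 2.15602.
ΣO = 2.87575; factor = 8/ΣO = 2.78188.
K apfu = 0.36138 × 2.78188 = 1.005.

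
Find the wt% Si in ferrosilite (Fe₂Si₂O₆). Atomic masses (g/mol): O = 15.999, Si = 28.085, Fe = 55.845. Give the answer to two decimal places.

21.29 weight percent

Molar mass of Fe₂Si₂O₆: 2·55.845 + 2·28.085 + 6·15.999 = 263.854 g/mol.
Mass of Si per formula unit: 2 × 28.085 = 56.170 g.
Weight fraction Si = 56.170 / 263.854 = 0.2129.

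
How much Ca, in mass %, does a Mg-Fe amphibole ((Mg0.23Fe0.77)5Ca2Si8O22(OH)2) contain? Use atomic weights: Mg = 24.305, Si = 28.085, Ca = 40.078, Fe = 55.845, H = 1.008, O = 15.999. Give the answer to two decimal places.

Formula mass = 1.15·24.305 + 3.85·55.845 + 2·40.078 + 8·28.085 + 24·15.999 + 2·1.008 = 933.782 g/mol, of which 80.156 g is Ca.
So Ca makes up 80.156/933.782 = 0.0858 of the mass, i.e. 8.58%.

8.58 mass %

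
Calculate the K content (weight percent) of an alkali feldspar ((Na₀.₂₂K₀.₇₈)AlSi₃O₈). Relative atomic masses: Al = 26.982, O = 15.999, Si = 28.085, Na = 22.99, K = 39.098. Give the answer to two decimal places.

11.10 weight percent

Formula mass = 0.22×22.99 + 0.78×39.098 + 1×26.982 + 3×28.085 + 8×15.999 = 274.783 g/mol, of which 30.496 g is K.
So K makes up 30.496/274.783 = 0.1110 of the mass, i.e. 11.10%.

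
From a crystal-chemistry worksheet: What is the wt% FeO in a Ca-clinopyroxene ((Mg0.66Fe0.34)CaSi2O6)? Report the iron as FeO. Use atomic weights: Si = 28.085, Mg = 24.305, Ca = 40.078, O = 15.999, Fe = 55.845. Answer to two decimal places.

M((Mg0.66Fe0.34)CaSi2O6) = 227.271 g/mol; M(FeO) = 71.844 g/mol.
Moles FeO per formula unit = 0.34 Fe ÷ 1 = 0.3400.
FeO fraction = (0.3400 × 71.844) / 227.271 = 24.427/227.271 = 0.1075.

10.75 wt%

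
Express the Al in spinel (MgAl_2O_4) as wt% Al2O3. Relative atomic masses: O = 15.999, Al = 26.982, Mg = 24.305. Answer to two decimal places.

71.67 wt%

Formula mass = 142.265 g/mol.
2 Al → 1.0000 mol Al2O3 per formula unit; M(Al2O3) = 101.961, so Al2O3 mass = 101.961 g.
101.961/142.265 × 100 = 71.67 wt%.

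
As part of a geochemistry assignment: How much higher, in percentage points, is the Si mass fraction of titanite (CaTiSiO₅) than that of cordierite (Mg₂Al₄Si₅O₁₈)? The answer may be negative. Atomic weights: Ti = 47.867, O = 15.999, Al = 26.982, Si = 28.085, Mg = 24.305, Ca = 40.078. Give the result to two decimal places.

-9.68 percentage points

First mineral: 28.085 g Si in 196.025 g formula = 14.33 wt% Si.
Second mineral: 140.425 g Si in 584.945 g formula = 24.01 wt% Si.
14.33% − 24.01% gives a difference of -9.68 percentage points.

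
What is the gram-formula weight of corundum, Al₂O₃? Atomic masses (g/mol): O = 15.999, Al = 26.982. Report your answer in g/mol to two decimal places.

Al: 2 × 26.982 = 53.9640
O: 3 × 15.999 = 47.9970
Summing the contributions gives the formula mass.

101.96 g/mol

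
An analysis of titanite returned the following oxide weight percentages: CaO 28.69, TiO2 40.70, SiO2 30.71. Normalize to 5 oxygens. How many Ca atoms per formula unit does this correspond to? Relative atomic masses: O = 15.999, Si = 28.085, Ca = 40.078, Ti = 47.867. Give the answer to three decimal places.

CaO (M=56.077): mol = 0.51162; Ca = 0.51162, O = 0.51162.
TiO2 (M=79.865): mol = 0.50961; Ti = 0.50961, O = 1.01922.
SiO2 (M=60.083): mol = 0.51113; Si = 0.51113, O = 1.02226.
ΣO = 2.55310; factor = 5/ΣO = 1.95840.
Ca apfu = 0.51162 × 1.95840 = 1.002.

1.002 Ca apfu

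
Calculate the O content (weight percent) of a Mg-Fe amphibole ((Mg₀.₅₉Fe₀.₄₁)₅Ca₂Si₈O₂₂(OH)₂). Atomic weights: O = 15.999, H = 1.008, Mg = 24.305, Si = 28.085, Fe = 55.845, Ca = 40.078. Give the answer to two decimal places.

Molar mass of (Mg₀.₅₉Fe₀.₄₁)₅Ca₂Si₈O₂₂(OH)₂: 2.95*24.305 + 2.05*55.845 + 2*40.078 + 8*28.085 + 24*15.999 + 2*1.008 = 877.010 g/mol.
Mass of O per formula unit: 24 × 15.999 = 383.976 g.
Weight fraction O = 383.976 / 877.010 = 0.4378.

43.78 weight percent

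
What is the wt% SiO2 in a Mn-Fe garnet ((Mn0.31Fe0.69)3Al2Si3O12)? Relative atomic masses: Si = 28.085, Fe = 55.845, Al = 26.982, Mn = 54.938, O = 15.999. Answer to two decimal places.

M((Mn0.31Fe0.69)3Al2Si3O12) = 496.898 g/mol; M(SiO2) = 60.083 g/mol.
Moles SiO2 per formula unit = 3 Si ÷ 1 = 3.0000.
SiO2 fraction = (3.0000 × 60.083) / 496.898 = 180.249/496.898 = 0.3627.

36.27 wt%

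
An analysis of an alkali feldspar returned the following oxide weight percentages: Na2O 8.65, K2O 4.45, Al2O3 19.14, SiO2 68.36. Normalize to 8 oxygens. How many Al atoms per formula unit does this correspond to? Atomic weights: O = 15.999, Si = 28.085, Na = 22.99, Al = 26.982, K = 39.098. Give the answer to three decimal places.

8.65 wt% Na2O ÷ 61.979 g/mol = 0.13956 mol, giving 0.27912 Na and 0.13956 O.
4.45 wt% K2O ÷ 94.195 g/mol = 0.04724 mol, giving 0.09448 K and 0.04724 O.
19.14 wt% Al2O3 ÷ 101.961 g/mol = 0.18772 mol, giving 0.37544 Al and 0.56316 O.
68.36 wt% SiO2 ÷ 60.083 g/mol = 1.13776 mol, giving 1.13776 Si and 2.27552 O.
Oxygen sums to 3.02548; scaling by 8/3.02548 = 2.64421 puts the formula on 8 O.
Al: 0.37544 × 2.64421 = 0.993 atoms per formula unit.

0.993 Al apfu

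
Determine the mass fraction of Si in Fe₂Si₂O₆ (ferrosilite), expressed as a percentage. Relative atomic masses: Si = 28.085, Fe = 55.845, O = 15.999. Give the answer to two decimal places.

21.29 mass %

Formula mass = 2×55.845 + 2×28.085 + 6×15.999 = 263.854 g/mol, of which 56.170 g is Si.
So Si makes up 56.170/263.854 = 0.2129 of the mass, i.e. 21.29%.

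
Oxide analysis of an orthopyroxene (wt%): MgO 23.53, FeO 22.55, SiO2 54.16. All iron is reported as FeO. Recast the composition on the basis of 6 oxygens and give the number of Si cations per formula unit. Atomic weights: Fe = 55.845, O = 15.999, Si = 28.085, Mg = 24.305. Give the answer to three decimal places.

23.53 wt% MgO ÷ 40.304 g/mol = 0.58381 mol, giving 0.58381 Mg and 0.58381 O.
22.55 wt% FeO ÷ 71.844 g/mol = 0.31387 mol, giving 0.31387 Fe and 0.31387 O.
54.16 wt% SiO2 ÷ 60.083 g/mol = 0.90142 mol, giving 0.90142 Si and 1.80284 O.
Oxygen sums to 2.70052; scaling by 6/2.70052 = 2.22179 puts the formula on 6 O.
Si: 0.90142 × 2.22179 = 2.003 atoms per formula unit.

2.003 Si apfu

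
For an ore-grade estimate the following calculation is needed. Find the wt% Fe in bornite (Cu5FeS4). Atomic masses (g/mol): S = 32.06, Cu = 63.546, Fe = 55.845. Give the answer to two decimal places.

11.13 mass %

M(Cu5FeS4) = 501.815 g/mol.
Fe contributes 1 × 55.845 = 55.845 g per mole.
55.845/501.815 = 0.1113 → 11.13%.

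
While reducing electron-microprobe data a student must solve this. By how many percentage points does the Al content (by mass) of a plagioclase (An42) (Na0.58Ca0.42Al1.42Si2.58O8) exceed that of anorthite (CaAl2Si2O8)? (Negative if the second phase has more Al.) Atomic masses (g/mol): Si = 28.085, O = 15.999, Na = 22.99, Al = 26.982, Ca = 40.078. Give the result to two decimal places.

Al in Na0.58Ca0.42Al1.42Si2.58O8: molar mass 268.933 g/mol; 1.42×26.982 = 38.314 g → 14.25 wt%.
Al in CaAl2Si2O8: molar mass 278.204 g/mol; 2×26.982 = 53.964 g → 19.40 wt%.
Difference = 14.25 − 19.40 = -5.15 percentage points.

-5.15 percentage points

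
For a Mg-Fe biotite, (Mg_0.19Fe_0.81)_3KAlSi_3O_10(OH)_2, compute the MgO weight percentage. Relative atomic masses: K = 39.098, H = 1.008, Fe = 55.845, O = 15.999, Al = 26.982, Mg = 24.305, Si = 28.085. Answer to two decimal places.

4.65 wt%

Molar mass of (Mg_0.19Fe_0.81)_3KAlSi_3O_10(OH)_2 = 0.57*24.305 + 2.43*55.845 + 1*39.098 + 1*26.982 + 3*28.085 + 12*15.999 + 2*1.008 = 493.896 g/mol.
Each formula unit contains 0.57 Mg, equivalent to 0.57/1 = 0.5700 mol MgO.
M(MgO) = 1×24.305 + 1×15.999 = 40.304 g/mol.
Mass of MgO per formula unit = 0.5700 × 40.304 = 22.973 g.
MgO wt% = 22.973 / 493.896 × 100 = 4.65%.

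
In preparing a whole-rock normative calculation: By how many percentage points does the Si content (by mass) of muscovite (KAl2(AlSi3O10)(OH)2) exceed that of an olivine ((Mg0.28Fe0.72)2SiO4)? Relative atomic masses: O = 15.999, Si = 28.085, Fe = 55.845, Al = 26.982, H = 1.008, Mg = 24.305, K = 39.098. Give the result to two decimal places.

6.06 percentage points

First mineral: 84.255 g Si in 398.303 g formula = 21.15 wt% Si.
Second mineral: 28.085 g Si in 186.109 g formula = 15.09 wt% Si.
21.15% − 15.09% gives a difference of 6.06 percentage points.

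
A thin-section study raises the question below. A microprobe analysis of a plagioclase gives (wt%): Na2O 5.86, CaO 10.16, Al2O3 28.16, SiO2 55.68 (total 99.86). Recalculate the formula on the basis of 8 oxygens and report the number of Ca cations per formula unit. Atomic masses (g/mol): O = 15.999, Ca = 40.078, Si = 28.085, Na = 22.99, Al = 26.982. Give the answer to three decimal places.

0.490 Ca apfu

5.86 wt% Na2O ÷ 61.979 g/mol = 0.09455 mol, giving 0.18910 Na and 0.09455 O.
10.16 wt% CaO ÷ 56.077 g/mol = 0.18118 mol, giving 0.18118 Ca and 0.18118 O.
28.16 wt% Al2O3 ÷ 101.961 g/mol = 0.27618 mol, giving 0.55236 Al and 0.82854 O.
55.68 wt% SiO2 ÷ 60.083 g/mol = 0.92672 mol, giving 0.92672 Si and 1.85344 O.
Oxygen sums to 2.95771; scaling by 8/2.95771 = 2.70480 puts the formula on 8 O.
Ca: 0.18118 × 2.70480 = 0.490 atoms per formula unit.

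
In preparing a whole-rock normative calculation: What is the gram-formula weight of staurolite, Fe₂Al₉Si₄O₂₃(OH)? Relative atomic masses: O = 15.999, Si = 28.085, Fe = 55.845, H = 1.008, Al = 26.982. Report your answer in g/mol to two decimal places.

851.85 g/mol

M = 2·55.845 + 9·26.982 + 4·28.085 + 24·15.999 + 1·1.008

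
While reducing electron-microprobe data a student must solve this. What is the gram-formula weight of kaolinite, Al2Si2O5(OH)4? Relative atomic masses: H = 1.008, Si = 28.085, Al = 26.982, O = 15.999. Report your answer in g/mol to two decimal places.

258.16 g/mol

M = 2*26.982 + 2*28.085 + 9*15.999 + 4*1.008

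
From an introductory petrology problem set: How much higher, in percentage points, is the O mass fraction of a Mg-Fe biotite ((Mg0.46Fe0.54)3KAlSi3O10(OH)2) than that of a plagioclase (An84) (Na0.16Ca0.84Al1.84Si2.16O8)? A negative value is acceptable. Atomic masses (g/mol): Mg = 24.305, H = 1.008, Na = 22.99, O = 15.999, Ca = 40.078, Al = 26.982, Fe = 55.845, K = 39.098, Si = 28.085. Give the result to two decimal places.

-5.44 percentage points

First mineral: 191.988 g O in 468.349 g formula = 40.99 wt% O.
Second mineral: 127.992 g O in 275.646 g formula = 46.43 wt% O.
40.99% − 46.43% gives a difference of -5.44 percentage points.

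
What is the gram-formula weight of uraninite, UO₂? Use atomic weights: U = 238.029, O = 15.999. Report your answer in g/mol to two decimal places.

270.03 g/mol

M = 1×238.029 + 2×15.999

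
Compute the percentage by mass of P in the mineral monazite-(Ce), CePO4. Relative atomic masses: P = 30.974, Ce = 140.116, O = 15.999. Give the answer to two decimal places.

13.18 wt%

M(CePO4) = 235.086 g/mol.
P contributes 1 × 30.974 = 30.974 g per mole.
30.974/235.086 = 0.1318 → 13.18%.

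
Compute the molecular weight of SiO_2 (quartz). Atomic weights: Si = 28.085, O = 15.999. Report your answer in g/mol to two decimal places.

60.08 g/mol

Si: 1 × 28.085 = 28.0850
O: 2 × 15.999 = 31.9980
Summing the contributions gives the formula mass.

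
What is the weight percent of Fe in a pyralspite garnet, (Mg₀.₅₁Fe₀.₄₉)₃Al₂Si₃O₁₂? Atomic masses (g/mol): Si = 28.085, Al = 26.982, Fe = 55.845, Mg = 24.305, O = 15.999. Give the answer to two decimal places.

Formula mass = 1.53×24.305 + 1.47×55.845 + 2×26.982 + 3×28.085 + 12×15.999 = 449.486 g/mol, of which 82.092 g is Fe.
So Fe makes up 82.092/449.486 = 0.1826 of the mass, i.e. 18.26%.

18.26 weight percent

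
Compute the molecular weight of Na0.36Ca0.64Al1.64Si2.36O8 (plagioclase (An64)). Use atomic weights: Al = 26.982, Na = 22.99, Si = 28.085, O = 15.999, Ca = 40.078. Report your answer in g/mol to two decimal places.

272.45 g/mol

M = 0.36*22.99 + 0.64*40.078 + 1.64*26.982 + 2.36*28.085 + 8*15.999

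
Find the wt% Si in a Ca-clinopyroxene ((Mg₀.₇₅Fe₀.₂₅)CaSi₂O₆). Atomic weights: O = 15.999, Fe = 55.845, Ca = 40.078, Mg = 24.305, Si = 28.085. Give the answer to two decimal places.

Formula mass = 0.75·24.305 + 0.25·55.845 + 1·40.078 + 2·28.085 + 6·15.999 = 224.432 g/mol, of which 56.170 g is Si.
So Si makes up 56.170/224.432 = 0.2503 of the mass, i.e. 25.03%.

25.03 wt%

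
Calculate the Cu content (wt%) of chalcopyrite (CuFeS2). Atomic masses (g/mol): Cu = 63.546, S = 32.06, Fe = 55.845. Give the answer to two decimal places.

34.63 wt%

Formula mass = 1*63.546 + 1*55.845 + 2*32.06 = 183.511 g/mol, of which 63.546 g is Cu.
So Cu makes up 63.546/183.511 = 0.3463 of the mass, i.e. 34.63%.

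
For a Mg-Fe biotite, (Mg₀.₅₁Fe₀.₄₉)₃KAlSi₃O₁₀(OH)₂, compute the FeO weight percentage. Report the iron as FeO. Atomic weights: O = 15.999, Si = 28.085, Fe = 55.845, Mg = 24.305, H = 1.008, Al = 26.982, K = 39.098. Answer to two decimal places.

M((Mg₀.₅₁Fe₀.₄₉)₃KAlSi₃O₁₀(OH)₂) = 463.618 g/mol; M(FeO) = 71.844 g/mol.
Moles FeO per formula unit = 1.47 Fe ÷ 1 = 1.4700.
FeO fraction = (1.4700 × 71.844) / 463.618 = 105.611/463.618 = 0.2278.

22.78 wt%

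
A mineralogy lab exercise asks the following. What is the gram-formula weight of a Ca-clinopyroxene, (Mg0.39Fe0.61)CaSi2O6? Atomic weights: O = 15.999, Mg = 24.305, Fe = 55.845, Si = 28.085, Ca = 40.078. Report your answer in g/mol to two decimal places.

The formula mass is the sum 0.39*24.305 + 0.61*55.845 + 1*40.078 + 2*28.085 + 6*15.999.

235.79 g/mol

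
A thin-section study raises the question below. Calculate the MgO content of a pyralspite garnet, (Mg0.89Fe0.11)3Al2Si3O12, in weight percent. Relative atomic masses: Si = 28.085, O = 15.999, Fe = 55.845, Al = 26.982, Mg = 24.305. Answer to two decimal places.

M((Mg0.89Fe0.11)3Al2Si3O12) = 413.530 g/mol; M(MgO) = 40.304 g/mol.
Moles MgO per formula unit = 2.67 Mg ÷ 1 = 2.6700.
MgO fraction = (2.6700 × 40.304) / 413.530 = 107.612/413.530 = 0.2602.

26.02 wt%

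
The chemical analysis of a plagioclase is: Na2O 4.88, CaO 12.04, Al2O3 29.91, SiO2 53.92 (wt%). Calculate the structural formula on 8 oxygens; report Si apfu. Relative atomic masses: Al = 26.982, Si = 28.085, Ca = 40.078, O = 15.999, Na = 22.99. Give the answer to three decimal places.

2.419 Si apfu

Na2O: 4.88/61.979 = 0.07874 mol → 0.15748 mol Na, 0.07874 mol O.
CaO: 12.04/56.077 = 0.21470 mol → 0.21470 mol Ca, 0.21470 mol O.
Al2O3: 29.91/101.961 = 0.29335 mol → 0.58670 mol Al, 0.88005 mol O.
SiO2: 53.92/60.083 = 0.89743 mol → 0.89743 mol Si, 1.79486 mol O.
Total oxygen = 2.96835 mol. Normalization factor = 8/2.96835 = 2.69510.
Si per 8 O = 0.89743 × 2.69510 = 2.419.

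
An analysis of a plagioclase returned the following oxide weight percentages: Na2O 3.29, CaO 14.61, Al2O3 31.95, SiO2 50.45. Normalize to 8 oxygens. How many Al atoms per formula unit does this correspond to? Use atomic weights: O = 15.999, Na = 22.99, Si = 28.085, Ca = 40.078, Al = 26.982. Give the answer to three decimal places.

3.29 wt% Na2O ÷ 61.979 g/mol = 0.05308 mol, giving 0.10616 Na and 0.05308 O.
14.61 wt% CaO ÷ 56.077 g/mol = 0.26053 mol, giving 0.26053 Ca and 0.26053 O.
31.95 wt% Al2O3 ÷ 101.961 g/mol = 0.31336 mol, giving 0.62672 Al and 0.94008 O.
50.45 wt% SiO2 ÷ 60.083 g/mol = 0.83967 mol, giving 0.83967 Si and 1.67934 O.
Oxygen sums to 2.93303; scaling by 8/2.93303 = 2.72755 puts the formula on 8 O.
Al: 0.62672 × 2.72755 = 1.709 atoms per formula unit.

1.709 Al apfu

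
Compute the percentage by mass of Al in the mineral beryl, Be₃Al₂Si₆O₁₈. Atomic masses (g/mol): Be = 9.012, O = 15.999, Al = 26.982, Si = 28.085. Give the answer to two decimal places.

10.04 mass %

Formula mass = 3*9.012 + 2*26.982 + 6*28.085 + 18*15.999 = 537.492 g/mol, of which 53.964 g is Al.
So Al makes up 53.964/537.492 = 0.1004 of the mass, i.e. 10.04%.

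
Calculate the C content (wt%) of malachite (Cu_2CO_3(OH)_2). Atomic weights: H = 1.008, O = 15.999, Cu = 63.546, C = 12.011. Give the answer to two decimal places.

Molar mass of Cu_2CO_3(OH)_2: 2×63.546 + 1×12.011 + 5×15.999 + 2×1.008 = 221.114 g/mol.
Mass of C per formula unit: 1 × 12.011 = 12.011 g.
Weight fraction C = 12.011 / 221.114 = 0.0543.

5.43 wt%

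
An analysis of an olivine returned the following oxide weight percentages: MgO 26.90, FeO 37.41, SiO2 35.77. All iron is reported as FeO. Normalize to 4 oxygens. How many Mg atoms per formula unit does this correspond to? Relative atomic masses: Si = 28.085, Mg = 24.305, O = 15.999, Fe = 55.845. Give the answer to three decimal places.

1.122 Mg apfu

26.90 wt% MgO ÷ 40.304 g/mol = 0.66743 mol, giving 0.66743 Mg and 0.66743 O.
37.41 wt% FeO ÷ 71.844 g/mol = 0.52071 mol, giving 0.52071 Fe and 0.52071 O.
35.77 wt% SiO2 ÷ 60.083 g/mol = 0.59534 mol, giving 0.59534 Si and 1.19068 O.
Oxygen sums to 2.37882; scaling by 4/2.37882 = 1.68151 puts the formula on 4 O.
Mg: 0.66743 × 1.68151 = 1.122 atoms per formula unit.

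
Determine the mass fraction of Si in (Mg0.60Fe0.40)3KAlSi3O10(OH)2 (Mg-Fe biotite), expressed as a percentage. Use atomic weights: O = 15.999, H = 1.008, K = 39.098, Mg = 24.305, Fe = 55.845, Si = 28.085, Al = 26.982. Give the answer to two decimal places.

Molar mass of (Mg0.60Fe0.40)3KAlSi3O10(OH)2: 1.80·24.305 + 1.20·55.845 + 1·39.098 + 1·26.982 + 3·28.085 + 12·15.999 + 2·1.008 = 455.102 g/mol.
Mass of Si per formula unit: 3 × 28.085 = 84.255 g.
Weight fraction Si = 84.255 / 455.102 = 0.1851.

18.51 mass %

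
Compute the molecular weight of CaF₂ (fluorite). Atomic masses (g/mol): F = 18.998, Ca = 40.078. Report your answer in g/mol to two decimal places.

Ca: 1 × 40.078 = 40.0780
F: 2 × 18.998 = 37.9960
Summing the contributions gives the formula mass.

78.07 g/mol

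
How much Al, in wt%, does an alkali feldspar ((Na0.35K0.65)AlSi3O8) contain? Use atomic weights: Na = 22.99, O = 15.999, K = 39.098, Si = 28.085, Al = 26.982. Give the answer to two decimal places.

9.89 wt%

Formula mass = 0.35·22.99 + 0.65·39.098 + 1·26.982 + 3·28.085 + 8·15.999 = 272.689 g/mol, of which 26.982 g is Al.
So Al makes up 26.982/272.689 = 0.0989 of the mass, i.e. 9.89%.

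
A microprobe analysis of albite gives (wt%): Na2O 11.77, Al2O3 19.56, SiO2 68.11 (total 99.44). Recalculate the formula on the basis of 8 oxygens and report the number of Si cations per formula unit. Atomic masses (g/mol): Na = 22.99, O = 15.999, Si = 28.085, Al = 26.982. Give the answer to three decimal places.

2.990 Si apfu

Na2O: 11.77/61.979 = 0.18990 mol → 0.37980 mol Na, 0.18990 mol O.
Al2O3: 19.56/101.961 = 0.19184 mol → 0.38368 mol Al, 0.57552 mol O.
SiO2: 68.11/60.083 = 1.13360 mol → 1.13360 mol Si, 2.26720 mol O.
Total oxygen = 3.03262 mol. Normalization factor = 8/3.03262 = 2.63798.
Si per 8 O = 1.13360 × 2.63798 = 2.990.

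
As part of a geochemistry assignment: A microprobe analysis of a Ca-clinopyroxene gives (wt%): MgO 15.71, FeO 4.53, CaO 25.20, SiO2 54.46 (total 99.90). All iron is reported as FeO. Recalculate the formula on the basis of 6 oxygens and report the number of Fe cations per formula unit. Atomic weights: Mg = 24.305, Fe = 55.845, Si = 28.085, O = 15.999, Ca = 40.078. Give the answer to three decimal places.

15.71 wt% MgO ÷ 40.304 g/mol = 0.38979 mol, giving 0.38979 Mg and 0.38979 O.
4.53 wt% FeO ÷ 71.844 g/mol = 0.06305 mol, giving 0.06305 Fe and 0.06305 O.
25.20 wt% CaO ÷ 56.077 g/mol = 0.44938 mol, giving 0.44938 Ca and 0.44938 O.
54.46 wt% SiO2 ÷ 60.083 g/mol = 0.90641 mol, giving 0.90641 Si and 1.81282 O.
Oxygen sums to 2.71504; scaling by 6/2.71504 = 2.20991 puts the formula on 6 O.
Fe: 0.06305 × 2.20991 = 0.139 atoms per formula unit.

0.139 Fe apfu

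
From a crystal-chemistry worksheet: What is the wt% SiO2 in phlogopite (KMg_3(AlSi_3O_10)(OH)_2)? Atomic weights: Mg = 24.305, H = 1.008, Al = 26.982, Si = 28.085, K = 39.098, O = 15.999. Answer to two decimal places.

43.20 wt%

Formula mass = 417.254 g/mol.
3 Si → 3.0000 mol SiO2 per formula unit; M(SiO2) = 60.083, so SiO2 mass = 180.249 g.
180.249/417.254 × 100 = 43.20 wt%.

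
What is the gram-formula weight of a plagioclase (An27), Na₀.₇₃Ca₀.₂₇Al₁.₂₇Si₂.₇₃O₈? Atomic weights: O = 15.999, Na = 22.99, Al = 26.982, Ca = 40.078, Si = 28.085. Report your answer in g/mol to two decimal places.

M = 0.73*22.99 + 0.27*40.078 + 1.27*26.982 + 2.73*28.085 + 8*15.999

266.53 g/mol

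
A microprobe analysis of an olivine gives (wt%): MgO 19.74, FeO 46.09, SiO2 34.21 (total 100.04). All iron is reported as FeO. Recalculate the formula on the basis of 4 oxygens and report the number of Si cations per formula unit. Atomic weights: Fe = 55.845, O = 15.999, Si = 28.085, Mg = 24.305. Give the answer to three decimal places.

1.003 Si apfu

MgO (M=40.304): mol = 0.48978; Mg = 0.48978, O = 0.48978.
FeO (M=71.844): mol = 0.64153; Fe = 0.64153, O = 0.64153.
SiO2 (M=60.083): mol = 0.56938; Si = 0.56938, O = 1.13876.
ΣO = 2.27007; factor = 4/ΣO = 1.76206.
Si apfu = 0.56938 × 1.76206 = 1.003.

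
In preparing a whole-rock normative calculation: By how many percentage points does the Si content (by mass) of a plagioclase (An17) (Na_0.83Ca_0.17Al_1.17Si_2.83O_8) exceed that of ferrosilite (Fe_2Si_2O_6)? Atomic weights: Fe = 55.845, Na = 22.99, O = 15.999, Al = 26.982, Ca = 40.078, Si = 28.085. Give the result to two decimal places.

8.71 percentage points

First mineral: 79.481 g Si in 264.936 g formula = 30.00 wt% Si.
Second mineral: 56.170 g Si in 263.854 g formula = 21.29 wt% Si.
30.00% − 21.29% gives a difference of 8.71 percentage points.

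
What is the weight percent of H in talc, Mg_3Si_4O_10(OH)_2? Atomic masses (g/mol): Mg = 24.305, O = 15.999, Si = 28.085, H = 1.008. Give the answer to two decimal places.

0.53 mass %

Formula mass = 3·24.305 + 4·28.085 + 12·15.999 + 2·1.008 = 379.259 g/mol, of which 2.016 g is H.
So H makes up 2.016/379.259 = 0.0053 of the mass, i.e. 0.53%.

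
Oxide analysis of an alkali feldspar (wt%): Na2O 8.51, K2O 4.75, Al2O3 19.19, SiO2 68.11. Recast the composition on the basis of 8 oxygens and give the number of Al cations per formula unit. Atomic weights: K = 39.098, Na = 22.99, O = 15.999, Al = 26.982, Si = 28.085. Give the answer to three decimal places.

Na2O: 8.51/61.979 = 0.13730 mol → 0.27460 mol Na, 0.13730 mol O.
K2O: 4.75/94.195 = 0.05043 mol → 0.10086 mol K, 0.05043 mol O.
Al2O3: 19.19/101.961 = 0.18821 mol → 0.37642 mol Al, 0.56463 mol O.
SiO2: 68.11/60.083 = 1.13360 mol → 1.13360 mol Si, 2.26720 mol O.
Total oxygen = 3.01956 mol. Normalization factor = 8/3.01956 = 2.64939.
Al per 8 O = 0.37642 × 2.64939 = 0.997.

0.997 Al apfu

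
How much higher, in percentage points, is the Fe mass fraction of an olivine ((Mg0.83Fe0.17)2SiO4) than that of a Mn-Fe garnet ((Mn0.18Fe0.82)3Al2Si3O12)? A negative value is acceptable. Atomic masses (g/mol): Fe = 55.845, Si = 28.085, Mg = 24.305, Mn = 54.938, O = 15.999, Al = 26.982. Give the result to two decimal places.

-15.09 percentage points

Fe in (Mg0.83Fe0.17)2SiO4: molar mass 151.415 g/mol; 0.34×55.845 = 18.987 g → 12.54 wt%.
Fe in (Mn0.18Fe0.82)3Al2Si3O12: molar mass 497.252 g/mol; 2.46×55.845 = 137.379 g → 27.63 wt%.
Difference = 12.54 − 27.63 = -15.09 percentage points.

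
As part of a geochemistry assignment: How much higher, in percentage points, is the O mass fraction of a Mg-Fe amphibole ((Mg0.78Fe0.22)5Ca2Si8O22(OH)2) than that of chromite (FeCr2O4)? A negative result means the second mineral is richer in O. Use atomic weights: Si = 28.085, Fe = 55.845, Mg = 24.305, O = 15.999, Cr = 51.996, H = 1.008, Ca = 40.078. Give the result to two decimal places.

M((Mg0.78Fe0.22)5Ca2Si8O22(OH)2) = 847.047 g/mol, so wt% O = 383.976/847.047 × 100 = 45.33%.
M(FeCr2O4) = 223.833 g/mol, so wt% O = 63.996/223.833 × 100 = 28.59%.
45.33 − 28.59 = 16.74 pp.

16.74 percentage points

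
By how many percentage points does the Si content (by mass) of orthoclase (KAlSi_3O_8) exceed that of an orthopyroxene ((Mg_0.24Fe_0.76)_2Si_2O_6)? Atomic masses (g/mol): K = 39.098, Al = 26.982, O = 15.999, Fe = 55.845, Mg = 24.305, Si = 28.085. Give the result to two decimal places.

M(KAlSi_3O_8) = 278.327 g/mol, so wt% Si = 84.255/278.327 × 100 = 30.27%.
M((Mg_0.24Fe_0.76)_2Si_2O_6) = 248.715 g/mol, so wt% Si = 56.170/248.715 × 100 = 22.58%.
30.27 − 22.58 = 7.69 pp.

7.69 percentage points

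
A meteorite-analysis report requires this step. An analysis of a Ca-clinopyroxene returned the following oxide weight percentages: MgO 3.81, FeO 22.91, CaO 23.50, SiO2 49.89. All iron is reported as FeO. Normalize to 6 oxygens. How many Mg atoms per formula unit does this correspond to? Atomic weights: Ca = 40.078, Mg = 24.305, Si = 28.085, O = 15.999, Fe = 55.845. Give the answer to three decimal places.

3.81 wt% MgO ÷ 40.304 g/mol = 0.09453 mol, giving 0.09453 Mg and 0.09453 O.
22.91 wt% FeO ÷ 71.844 g/mol = 0.31889 mol, giving 0.31889 Fe and 0.31889 O.
23.50 wt% CaO ÷ 56.077 g/mol = 0.41907 mol, giving 0.41907 Ca and 0.41907 O.
49.89 wt% SiO2 ÷ 60.083 g/mol = 0.83035 mol, giving 0.83035 Si and 1.66070 O.
Oxygen sums to 2.49319; scaling by 6/2.49319 = 2.40656 puts the formula on 6 O.
Mg: 0.09453 × 2.40656 = 0.227 atoms per formula unit.

0.227 Mg apfu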